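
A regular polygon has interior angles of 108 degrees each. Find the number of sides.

The exterior angle is the supplement of the interior angle: 180 - 108 = 72 degrees.
Since the exterior angles of any convex polygon sum to 360 degrees, the number of sides is 360 / 72 = 5.

5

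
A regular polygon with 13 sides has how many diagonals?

Each of the 13 vertices connects to 10 non-adjacent vertices via diagonals.
Total connections = 13 × 10 = 130, but each diagonal is counted twice.
Number of diagonals = 130 / 2 = 65.

65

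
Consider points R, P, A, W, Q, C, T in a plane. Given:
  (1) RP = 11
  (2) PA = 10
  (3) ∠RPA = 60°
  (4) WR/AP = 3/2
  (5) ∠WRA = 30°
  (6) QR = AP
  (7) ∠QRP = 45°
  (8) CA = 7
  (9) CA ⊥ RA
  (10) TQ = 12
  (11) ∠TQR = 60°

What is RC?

Step 1: By the law of cosines on triangle RPA: RA² = 11² + 10² − 2·11·10·cos(60°) = 111, so RA = √111.
Step 2: By the law of cosines on triangle RAC: RC² = √111² + 7² − 2·√111·7·cos(90°) = 160, so RC = 4·√10.

Therefore, the length of RC = 4·√10.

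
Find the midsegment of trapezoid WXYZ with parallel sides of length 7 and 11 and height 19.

midsegment = (7 + 11) / 2 = 18 / 2 = 9

9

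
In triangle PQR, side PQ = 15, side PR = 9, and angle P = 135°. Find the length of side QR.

By the law of cosines: QR^2 = PQ^2 + PR^2 - 2*PQ*PR*cos(P)
QR^2 = 15^2 + 9^2 - 2*15*9*cos(135°)
QR^2 = 225 + 81 - 270*(-sqrt(2)/2)
QR^2 = 135*sqrt(2) + 306
QR = 3*sqrt(15*sqrt(2) + 34)

3*sqrt(15*sqrt(2) + 34)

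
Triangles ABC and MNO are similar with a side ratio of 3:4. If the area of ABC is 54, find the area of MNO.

Area ratio = (3/4)^2 = 9/16. Area of MNO = 54 * 16/9 = 96.

96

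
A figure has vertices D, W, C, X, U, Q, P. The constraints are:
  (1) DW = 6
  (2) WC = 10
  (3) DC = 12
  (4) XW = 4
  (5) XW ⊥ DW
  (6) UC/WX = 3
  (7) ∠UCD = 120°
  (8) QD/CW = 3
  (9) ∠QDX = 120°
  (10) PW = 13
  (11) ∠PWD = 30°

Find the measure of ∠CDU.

From the given relations: UC = 3·WX = 3·4 = 12.
Step 1: By the law of cosines on triangle DCU: DU² = 12² + 12² − 2·12·12·cos(120°) = 432, so DU = 12·√3.
Step 2: By the inverse law of cosines on triangle CDU: cos(∠CDU) = (12² + (12·√3)² − 12²) / (2·12·12·√3) = 432/498.83 = 0.866, so ∠CDU = 30°.

Therefore, the measure of angle ∠CDU = 30°.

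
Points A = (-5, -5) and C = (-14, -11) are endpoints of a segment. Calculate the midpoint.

The midpoint is the average of the coordinates:
x: (-5 + -14)/2 = -19/2
y: (-5 + -11)/2 = -8
Midpoint = (-19/2, -8)

(-19/2, -8)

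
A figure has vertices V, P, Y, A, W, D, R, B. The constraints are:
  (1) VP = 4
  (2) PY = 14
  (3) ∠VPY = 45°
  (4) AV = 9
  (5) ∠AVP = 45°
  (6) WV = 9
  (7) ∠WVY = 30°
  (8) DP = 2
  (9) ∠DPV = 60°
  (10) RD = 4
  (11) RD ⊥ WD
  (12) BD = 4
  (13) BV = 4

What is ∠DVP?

Step 1: By the law of cosines on triangle VPD: VD² = 4² + 2² − 2·4·2·cos(60°) = 12, so VD = 2·√3.
Step 2: By the inverse law of cosines on triangle DVP: cos(∠DVP) = ((2·√3)² + 4² − 2²) / (2·2·√3·4) = 24/27.71 = 0.866, so ∠DVP = 30°.

Therefore, the measure of angle ∠DVP = 30°.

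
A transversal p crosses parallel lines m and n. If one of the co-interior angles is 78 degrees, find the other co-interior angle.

Co-interior (same-side interior) angles are between the parallel lines on the same side of the transversal.
Unlike corresponding or alternate interior angles, they are supplementary rather than equal.
So the angle = 180 - 78 = 102 degrees.

102 degrees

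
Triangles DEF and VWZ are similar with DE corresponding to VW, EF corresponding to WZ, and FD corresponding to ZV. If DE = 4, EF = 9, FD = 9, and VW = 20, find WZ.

k = 20/4 = 5. WZ = 5 * 9 = 45.

45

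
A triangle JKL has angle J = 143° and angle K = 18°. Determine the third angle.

By the triangle angle sum property, the three interior angles of any triangle add up to 180°.
We know angle J = 143° and angle K = 18°, so their sum is 161°.
Therefore angle L = 180° - 161° = 19°.

19 degrees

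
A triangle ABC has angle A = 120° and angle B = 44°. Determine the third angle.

angle C = 180 - 120 - 44 = 16 degrees.

16 degrees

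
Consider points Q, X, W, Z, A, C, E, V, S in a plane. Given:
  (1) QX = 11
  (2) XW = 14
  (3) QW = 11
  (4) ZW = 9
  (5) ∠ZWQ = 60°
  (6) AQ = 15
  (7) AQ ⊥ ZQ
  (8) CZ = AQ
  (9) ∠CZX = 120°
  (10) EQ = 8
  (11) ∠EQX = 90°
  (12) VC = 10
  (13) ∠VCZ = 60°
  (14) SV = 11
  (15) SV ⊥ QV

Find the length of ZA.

Step 1: By the law of cosines on triangle ZWQ: ZQ² = 9² + 11² − 2·9·11·cos(60°) = 103, so ZQ = √103.
Step 2: By the law of cosines on triangle ZQA: ZA² = √103² + 15² − 2·√103·15·cos(90°) = 328, so ZA = 2·√82.

Therefore, the length of ZA = 2·√82.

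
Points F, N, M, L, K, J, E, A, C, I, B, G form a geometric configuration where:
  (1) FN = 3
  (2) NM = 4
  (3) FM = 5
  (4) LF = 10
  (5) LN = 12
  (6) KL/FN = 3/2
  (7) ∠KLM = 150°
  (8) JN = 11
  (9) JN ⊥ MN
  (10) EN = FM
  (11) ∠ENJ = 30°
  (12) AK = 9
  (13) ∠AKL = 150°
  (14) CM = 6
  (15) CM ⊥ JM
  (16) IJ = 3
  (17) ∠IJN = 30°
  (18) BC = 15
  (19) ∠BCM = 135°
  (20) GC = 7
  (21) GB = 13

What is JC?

Step 1: By the law of cosines on triangle JNM: JM² = 11² + 4² − 2·11·4·cos(90°) = 137, so JM = √137.
Step 2: By the law of cosines on triangle JMC: JC² = √137² + 6² − 2·√137·6·cos(90°) = 173, so JC = √173.

Therefore, the length of JC = √173.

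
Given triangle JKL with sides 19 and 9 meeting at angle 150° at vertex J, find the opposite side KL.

Law of cosines: KL^2 = 19^2 + 9^2 - 2(19)(9)cos(150°) = 171*sqrt(3) + 442, so KL = sqrt(171*sqrt(3) + 442).

sqrt(171*sqrt(3) + 442)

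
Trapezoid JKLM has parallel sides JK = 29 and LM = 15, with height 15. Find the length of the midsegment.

The midsegment of a trapezoid = (base1 + base2) / 2
midsegment = (29 + 15) / 2
midsegment = 44 / 2
midsegment = 22

22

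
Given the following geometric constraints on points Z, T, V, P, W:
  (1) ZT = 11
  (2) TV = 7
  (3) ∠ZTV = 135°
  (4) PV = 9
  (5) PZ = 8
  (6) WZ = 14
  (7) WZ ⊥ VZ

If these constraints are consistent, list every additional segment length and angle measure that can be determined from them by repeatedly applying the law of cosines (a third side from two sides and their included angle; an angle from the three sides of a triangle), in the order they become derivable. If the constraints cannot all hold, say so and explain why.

The constraints are consistent. Derivable facts, in order:
After 1 step:
- ZV ≈ 16.7
After 2 steps:
- VW ≈ 21.79
- ∠PVZ = 10.15°
- ∠PZV = 11.44°
- ∠TVZ = 27.76°
- ∠TZV = 17.24°
- ∠VPZ = 158.41°
After 3 steps:
- ∠VWZ = 50.03°
- ∠WVZ = 39.97°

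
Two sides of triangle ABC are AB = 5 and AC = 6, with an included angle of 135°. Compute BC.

Law of cosines: BC^2 = 5^2 + 6^2 - 2(5)(6)cos(135°) = 30*sqrt(2) + 61, so BC = sqrt(30*sqrt(2) + 61).

sqrt(30*sqrt(2) + 61)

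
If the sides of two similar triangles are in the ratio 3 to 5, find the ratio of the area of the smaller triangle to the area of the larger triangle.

Area ratio = (side ratio)^2 = (3/5)^2 = 9:25.

9:25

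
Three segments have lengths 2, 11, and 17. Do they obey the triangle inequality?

No.
The triangle inequality is violated: 2 + 11 = 13 ≤ 17.
These lengths cannot form a triangle.

No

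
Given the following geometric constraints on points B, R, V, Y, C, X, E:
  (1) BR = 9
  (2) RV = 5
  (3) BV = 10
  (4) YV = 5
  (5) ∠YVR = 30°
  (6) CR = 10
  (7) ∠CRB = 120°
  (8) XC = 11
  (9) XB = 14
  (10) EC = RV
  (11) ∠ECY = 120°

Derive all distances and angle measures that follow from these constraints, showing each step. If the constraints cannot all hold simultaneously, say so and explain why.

The constraints are consistent.

From the given relations:
  EC = RV = 5

Step 1: From BR = 9, RC = 10, and ∠BRC = 120°, by the law of cosines:
  BC² = BR² + RC² - 2·BR·RC·cos(120°) = 81 + 100 + 90 = 271
  BC ≈ 16.46

Step 2: From RV = 5, VY = 5, and ∠RVY = 30°, by the law of cosines:
  RY² = RV² + VY² - 2·RV·VY·cos(30°) = 25 + 25 - 43.3 = 6.699
  RY ≈ 2.59

Step 3: From BR = 9, BV = 10, RV = 5, by the inverse law of cosines:
  cos(∠RBV) = (BR² + BV² - RV²) / (2·BR·BV)
  ∠RBV = 29.93°

Step 4: From RB = 9, RV = 5, BV = 10, by the inverse law of cosines:
  cos(∠BRV) = (RB² + RV² - BV²) / (2·RB·RV)
  ∠BRV = 86.18°

Step 5: From VB = 10, VR = 5, BR = 9, by the inverse law of cosines:
  cos(∠BVR) = (VB² + VR² - BR²) / (2·VB·VR)
  ∠BVR = 63.9°

Step 6: From BC = 16.46, BR = 9, CR = 10, by the inverse law of cosines:
  cos(∠CBR) = (BC² + BR² - CR²) / (2·BC·BR)
  ∠CBR = 31.74°

Step 7: From BC = 16.46, BX = 14, CX = 11, by the inverse law of cosines:
  cos(∠CBX) = (BC² + BX² - CX²) / (2·BC·BX)
  ∠CBX = 41.35°

Step 8: From RV = 5, RY = 2.59, VY = 5, by the inverse law of cosines:
  cos(∠VRY) = (RV² + RY² - VY²) / (2·RV·RY)
  ∠VRY = 75°

Step 9: From YR = 2.59, YV = 5, RV = 5, by the inverse law of cosines:
  cos(∠RYV) = (YR² + YV² - RV²) / (2·YR·YV)
  ∠RYV = 75°

Step 10: From CB = 16.46, CR = 10, BR = 9, by the inverse law of cosines:
  cos(∠BCR) = (CB² + CR² - BR²) / (2·CB·CR)
  ∠BCR = 28.26°

Step 11: From CB = 16.46, CX = 11, BX = 14, by the inverse law of cosines:
  cos(∠BCX) = (CB² + CX² - BX²) / (2·CB·CX)
  ∠BCX = 57.24°

Step 12: From XB = 14, XC = 11, BC = 16.46, by the inverse law of cosines:
  cos(∠BXC) = (XB² + XC² - BC²) / (2·XB·XC)
  ∠BXC = 81.41°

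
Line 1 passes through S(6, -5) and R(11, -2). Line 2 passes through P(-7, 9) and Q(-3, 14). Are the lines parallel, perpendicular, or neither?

Slope of line 1: m1 = (-2 - -5)/(11 - 6) = 3/5 = 3/5
Slope of line 2: m2 = (14 - 9)/(-3 - -7) = 5/4 = 5/4
For parallel lines we need equal slopes: 3/5 != 5/4.
For perpendicular lines we need m1*m2 = -1: (3/5)(5/4) = 3/4 != -1.
Since neither condition holds, the lines are neither parallel nor perpendicular.

Neither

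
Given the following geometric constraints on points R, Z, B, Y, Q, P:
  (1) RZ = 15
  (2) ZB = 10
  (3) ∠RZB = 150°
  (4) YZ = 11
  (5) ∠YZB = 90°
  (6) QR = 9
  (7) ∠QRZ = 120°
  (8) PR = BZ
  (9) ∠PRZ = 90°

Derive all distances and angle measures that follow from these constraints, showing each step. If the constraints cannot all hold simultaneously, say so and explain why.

The constraints are consistent.

From the given relations:
  PR = BZ = 10

Step 1: From RZ = 15, ZB = 10, and ∠RZB = 150°, by the law of cosines:
  RB² = RZ² + ZB² - 2·RZ·ZB·cos(150°) = 225 + 100 + 259.8 = 584.8
  RB ≈ 24.18

Step 2: From ZR = 15, RQ = 9, and ∠ZRQ = 120°, by the law of cosines:
  ZQ² = ZR² + RQ² - 2·ZR·RQ·cos(120°) = 225 + 81 + 135 = 441
  ZQ = 21

Step 3: From ZR = 15, RP = 10, and ∠ZRP = 90°, by the law of cosines:
  ZP² = ZR² + RP² - 2·ZR·RP·cos(90°) = 225 + 100 - 0 = 325
  ZP = 5·√13

Step 4: From BZ = 10, ZY = 11, and ∠BZY = 90°, by the law of cosines:
  BY² = BZ² + ZY² - 2·BZ·ZY·cos(90°) = 100 + 121 - 0 = 221
  BY ≈ 14.87

Step 5: From RB = 24.18, RZ = 15, BZ = 10, by the inverse law of cosines:
  cos(∠BRZ) = (RB² + RZ² - BZ²) / (2·RB·RZ)
  ∠BRZ = 11.93°

Step 6: From ZP = 5·√13, ZR = 15, PR = 10, by the inverse law of cosines:
  cos(∠PZR) = (ZP² + ZR² - PR²) / (2·ZP·ZR)
  ∠PZR = 33.69°

Step 7: From ZQ = 21, ZR = 15, QR = 9, by the inverse law of cosines:
  cos(∠QZR) = (ZQ² + ZR² - QR²) / (2·ZQ·ZR)
  ∠QZR = 21.79°

Step 8: From BR = 24.18, BZ = 10, RZ = 15, by the inverse law of cosines:
  cos(∠RBZ) = (BR² + BZ² - RZ²) / (2·BR·BZ)
  ∠RBZ = 18.07°

Step 9: From BY = 14.87, BZ = 10, YZ = 11, by the inverse law of cosines:
  cos(∠YBZ) = (BY² + BZ² - YZ²) / (2·BY·BZ)
  ∠YBZ = 47.73°

Step 10: From YB = 14.87, YZ = 11, BZ = 10, by the inverse law of cosines:
  cos(∠BYZ) = (YB² + YZ² - BZ²) / (2·YB·YZ)
  ∠BYZ = 42.27°

Step 11: From QR = 9, QZ = 21, RZ = 15, by the inverse law of cosines:
  cos(∠RQZ) = (QR² + QZ² - RZ²) / (2·QR·QZ)
  ∠RQZ = 38.21°

Step 12: From PR = 10, PZ = 5·√13, RZ = 15, by the inverse law of cosines:
  cos(∠RPZ) = (PR² + PZ² - RZ²) / (2·PR·PZ)
  ∠RPZ = 56.31°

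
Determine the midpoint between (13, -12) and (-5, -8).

The midpoint is the point halfway along the segment.
Move half the horizontal distance: 13 + (-5 - 13)/2 = 13 + -18/2 = 4
Move half the vertical distance: -12 + (-8 - -12)/2 = -12 + 4/2 = -10
Midpoint = (4, -10)

(4, -10)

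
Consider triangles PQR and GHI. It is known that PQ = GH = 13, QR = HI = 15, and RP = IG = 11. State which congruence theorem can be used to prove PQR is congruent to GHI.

The given information matches SSS: All three pairs of corresponding sides are equal (Side-Side-Side).

SSS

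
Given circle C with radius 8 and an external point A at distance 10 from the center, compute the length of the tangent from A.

The tangent, radius, and line from the external point to the center form a right triangle.
The right angle is where the tangent meets the radius.
By the Pythagorean theorem: tangent² + 8² = 10²
tangent² = 100 - 64 = 36
tangent = 6

6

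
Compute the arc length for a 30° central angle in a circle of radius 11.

The full circumference is 2πr = 2π(11) = 22*pi.
The arc spans 30° out of 360°, which is a fraction of 1/12.
Arc length = 22*pi × 1/12 = 11*pi/6.

11*pi/6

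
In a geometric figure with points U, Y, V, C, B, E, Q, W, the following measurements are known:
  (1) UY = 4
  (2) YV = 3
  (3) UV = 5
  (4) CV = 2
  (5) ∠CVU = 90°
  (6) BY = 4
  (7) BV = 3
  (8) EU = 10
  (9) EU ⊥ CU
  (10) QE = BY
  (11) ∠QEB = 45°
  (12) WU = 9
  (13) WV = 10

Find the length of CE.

Step 1: By the law of cosines on triangle UVC: UC² = 5² + 2² − 2·5·2·cos(90°) = 29, so UC = √29.
Step 2: By the law of cosines on triangle CUE: CE² = √29² + 10² − 2·√29·10·cos(90°) = 129, so CE = √129.

Therefore, the length of CE = √129.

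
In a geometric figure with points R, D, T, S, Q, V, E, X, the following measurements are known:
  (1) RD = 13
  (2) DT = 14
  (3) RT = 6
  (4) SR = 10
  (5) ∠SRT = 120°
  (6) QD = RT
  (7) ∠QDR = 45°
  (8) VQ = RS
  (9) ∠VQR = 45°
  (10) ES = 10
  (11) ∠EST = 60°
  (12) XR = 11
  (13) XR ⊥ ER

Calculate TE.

Step 1: By the law of cosines on triangle SRT: ST² = 10² + 6² − 2·10·6·cos(120°) = 196, so ST = 14.
Step 2: By the law of cosines on triangle TSE: TE² = 14² + 10² − 2·14·10·cos(60°) = 156, so TE = 2·√39.

Therefore, the length of TE = 2·√39.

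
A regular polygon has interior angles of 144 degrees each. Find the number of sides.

Exterior angle = 180 - 144 = 36. n = 360 / 36 = 10.

10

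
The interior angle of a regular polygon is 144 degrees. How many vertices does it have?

The exterior angle is the supplement of the interior angle: 180 - 144 = 36 degrees.
Since the exterior angles of any convex polygon sum to 360 degrees, the number of sides is 360 / 36 = 10.

10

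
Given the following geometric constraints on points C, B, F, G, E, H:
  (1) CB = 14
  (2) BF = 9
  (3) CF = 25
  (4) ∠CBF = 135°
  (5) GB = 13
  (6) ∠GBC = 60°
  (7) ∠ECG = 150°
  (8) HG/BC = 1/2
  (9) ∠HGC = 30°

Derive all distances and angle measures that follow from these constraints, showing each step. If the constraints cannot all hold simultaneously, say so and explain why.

These constraints are not satisfiable: (1), (2) and (4) already determine CF: by the law of cosines CF² = 14² + 9² − 2·14·9·cos(135°) = 455.19, so CF ≈ 21.34, which contradicts (3) CF = 25. No planar figure meets all of them, so nothing further can be derived.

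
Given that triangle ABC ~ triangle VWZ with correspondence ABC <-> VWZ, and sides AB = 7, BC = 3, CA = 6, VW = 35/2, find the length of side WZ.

Similar triangles have proportional sides. Setting up the proportion:
VW / AB = WZ / BC
35/2 / 7 = WZ / 3
WZ = 3 * 35/2 / 7 = 15/2.

15/2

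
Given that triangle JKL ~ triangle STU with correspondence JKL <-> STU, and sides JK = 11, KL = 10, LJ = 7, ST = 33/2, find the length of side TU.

Similar triangles have proportional sides. Setting up the proportion:
ST / JK = TU / KL
33/2 / 11 = TU / 10
TU = 10 * 33/2 / 11 = 15.

15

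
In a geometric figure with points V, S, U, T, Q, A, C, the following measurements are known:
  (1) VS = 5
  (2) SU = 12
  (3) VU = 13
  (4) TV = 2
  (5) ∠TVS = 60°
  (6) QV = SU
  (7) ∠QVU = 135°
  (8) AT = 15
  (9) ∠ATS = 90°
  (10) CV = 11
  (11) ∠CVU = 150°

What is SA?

Step 1: By the law of cosines on triangle SVT: ST² = 5² + 2² − 2·5·2·cos(60°) = 19, so ST = √19.
Step 2: By the law of cosines on triangle STA: SA² = √19² + 15² − 2·√19·15·cos(90°) = 244, so SA = 2·√61.

Therefore, the length of SA = 2·√61.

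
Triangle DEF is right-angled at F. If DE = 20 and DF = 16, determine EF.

EF = sqrt(20^2 - 16^2) = sqrt(144) = 12

12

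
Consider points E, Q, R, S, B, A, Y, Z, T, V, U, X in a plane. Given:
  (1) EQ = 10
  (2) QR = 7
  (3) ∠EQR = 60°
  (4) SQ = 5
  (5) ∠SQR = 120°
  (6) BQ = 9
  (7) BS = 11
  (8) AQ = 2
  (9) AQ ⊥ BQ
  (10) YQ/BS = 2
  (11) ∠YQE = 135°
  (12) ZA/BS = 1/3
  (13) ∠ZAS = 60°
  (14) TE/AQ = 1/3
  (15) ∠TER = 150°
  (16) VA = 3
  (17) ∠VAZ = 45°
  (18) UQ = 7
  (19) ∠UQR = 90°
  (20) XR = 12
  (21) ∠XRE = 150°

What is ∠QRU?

Step 1: By the law of cosines on triangle RQU: RU² = 7² + 7² − 2·7·7·cos(90°) = 98, so RU = 7·√2.
Step 2: By the inverse law of cosines on triangle QRU: cos(∠QRU) = (7² + (7·√2)² − 7²) / (2·7·7·√2) = 98/138.59 = 0.7071, so ∠QRU = 45°.

Therefore, the measure of angle ∠QRU = 45°.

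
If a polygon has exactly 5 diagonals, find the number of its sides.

Using d = n(n - 3)/2, we solve 5 = n(n - 3)/2.
So n(n - 3) = 10.
Testing n = 5: 5 * 2 = 10 = 10. Correct.
The polygon has 5 sides.

5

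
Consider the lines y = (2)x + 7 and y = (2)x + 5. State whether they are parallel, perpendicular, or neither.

Slope of line 1: m1 = 2
Slope of line 2: m2 = 2
Two lines are parallel if and only if they have equal slopes (or both are vertical).
Here m1 = m2 = 2, confirming the lines are parallel.

Parallel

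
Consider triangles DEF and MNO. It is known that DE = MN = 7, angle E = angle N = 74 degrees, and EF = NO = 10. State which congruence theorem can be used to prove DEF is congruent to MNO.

The given information matches SAS: Two pairs of corresponding sides and the included angle are equal (Side-Angle-Side).

SAS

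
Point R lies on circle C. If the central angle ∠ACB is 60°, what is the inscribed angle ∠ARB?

Inscribed angle = 60° / 2 = 30° (inscribed angle theorem).

30°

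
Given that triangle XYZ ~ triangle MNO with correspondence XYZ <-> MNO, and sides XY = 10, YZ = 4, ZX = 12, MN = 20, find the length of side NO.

k = 20/10 = 2. NO = 2 * 4 = 8.

8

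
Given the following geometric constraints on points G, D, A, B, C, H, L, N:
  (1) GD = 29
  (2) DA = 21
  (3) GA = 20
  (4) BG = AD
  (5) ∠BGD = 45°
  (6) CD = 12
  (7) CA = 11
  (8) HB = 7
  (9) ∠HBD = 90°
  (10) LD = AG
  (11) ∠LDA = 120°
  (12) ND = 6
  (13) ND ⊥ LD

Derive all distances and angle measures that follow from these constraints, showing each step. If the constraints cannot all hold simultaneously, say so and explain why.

The constraints are consistent.

From the given relations:
  BG = AD = 21
  LD = AG = 20

Step 1: From DG = 29, GB = 21, and ∠DGB = 45°, by the law of cosines:
  DB² = DG² + GB² - 2·DG·GB·cos(45°) = 841 + 441 - 861.3 = 420.7
  DB ≈ 20.51

Step 2: From AD = 21, DL = 20, and ∠ADL = 120°, by the law of cosines:
  AL² = AD² + DL² - 2·AD·DL·cos(120°) = 441 + 400 + 420 = 1261
  AL ≈ 35.51

Step 3: From LD = 20, DN = 6, and ∠LDN = 90°, by the law of cosines:
  LN² = LD² + DN² - 2·LD·DN·cos(90°) = 400 + 36 - 0 = 436
  LN = 2·√109

Step 4: From GA = 20, GD = 29, AD = 21, by the inverse law of cosines:
  cos(∠AGD) = (GA² + GD² - AD²) / (2·GA·GD)
  ∠AGD = 46.4°

Step 5: From DA = 21, DC = 12, AC = 11, by the inverse law of cosines:
  cos(∠ADC) = (DA² + DC² - AC²) / (2·DA·DC)
  ∠ADC = 22.98°

Step 6: From DA = 21, DG = 29, AG = 20, by the inverse law of cosines:
  cos(∠ADG) = (DA² + DG² - AG²) / (2·DA·DG)
  ∠ADG = 43.6°

Step 7: From AC = 11, AD = 21, CD = 12, by the inverse law of cosines:
  cos(∠CAD) = (AC² + AD² - CD²) / (2·AC·AD)
  ∠CAD = 25.21°

Step 8: From AD = 21, AG = 20, DG = 29, by the inverse law of cosines:
  cos(∠DAG) = (AD² + AG² - DG²) / (2·AD·AG)
  ∠DAG = 90°

Step 9: From CA = 11, CD = 12, AD = 21, by the inverse law of cosines:
  cos(∠ACD) = (CA² + CD² - AD²) / (2·CA·CD)
  ∠ACD = 131.81°

Step 10: From DB = 20.51, BH = 7, and ∠DBH = 90°, by the law of cosines:
  DH² = DB² + BH² - 2·DB·BH·cos(90°) = 420.7 + 49 - 0 = 469.7
  DH ≈ 21.67

Step 11: From DB = 20.51, DG = 29, BG = 21, by the inverse law of cosines:
  cos(∠BDG) = (DB² + DG² - BG²) / (2·DB·DG)
  ∠BDG = 46.38°

Step 12: From AD = 21, AL = 35.51, DL = 20, by the inverse law of cosines:
  cos(∠DAL) = (AD² + AL² - DL²) / (2·AD·AL)
  ∠DAL = 29.19°

Step 13: From BD = 20.51, BG = 21, DG = 29, by the inverse law of cosines:
  cos(∠DBG) = (BD² + BG² - DG²) / (2·BD·BG)
  ∠DBG = 88.62°

Step 14: From LA = 35.51, LD = 20, AD = 21, by the inverse law of cosines:
  cos(∠ALD) = (LA² + LD² - AD²) / (2·LA·LD)
  ∠ALD = 30.81°

Step 15: From LD = 20, LN = 2·√109, DN = 6, by the inverse law of cosines:
  cos(∠DLN) = (LD² + LN² - DN²) / (2·LD·LN)
  ∠DLN = 16.7°

Step 16: From ND = 6, NL = 2·√109, DL = 20, by the inverse law of cosines:
  cos(∠DNL) = (ND² + NL² - DL²) / (2·ND·NL)
  ∠DNL = 73.3°

Step 17: From DB = 20.51, DH = 21.67, BH = 7, by the inverse law of cosines:
  cos(∠BDH) = (DB² + DH² - BH²) / (2·DB·DH)
  ∠BDH = 18.84°

Step 18: From HB = 7, HD = 21.67, BD = 20.51, by the inverse law of cosines:
  cos(∠BHD) = (HB² + HD² - BD²) / (2·HB·HD)
  ∠BHD = 71.16°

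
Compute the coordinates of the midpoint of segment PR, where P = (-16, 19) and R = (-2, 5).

The midpoint is the point halfway along the segment.
Move half the horizontal distance: -16 + (-2 - -16)/2 = -16 + 14/2 = -9
Move half the vertical distance: 19 + (5 - 19)/2 = 19 + -14/2 = 12
Midpoint = (-9, 12)

(-9, 12)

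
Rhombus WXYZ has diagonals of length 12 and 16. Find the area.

The diagonals of a rhombus divide it into four right triangles.
Each triangle has legs 12/ 2 = 6 and 16/2 = 8, so each has area (1/2)*6*8 = 24.
Four such triangles give total area = (d1 * d2) / 2 = 96.

96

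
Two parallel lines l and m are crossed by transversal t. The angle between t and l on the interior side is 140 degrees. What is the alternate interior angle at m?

Alternate interior angles formed by parallel lines and a transversal are equal.
The given angle is 140 degrees.
The alternate interior angle = 140 degrees.

140 degrees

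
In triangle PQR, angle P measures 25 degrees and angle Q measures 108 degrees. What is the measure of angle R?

Let angle R = x. Then 25 + 108 + x = 180.
x = 180 - 133 = 47 degrees.

47 degrees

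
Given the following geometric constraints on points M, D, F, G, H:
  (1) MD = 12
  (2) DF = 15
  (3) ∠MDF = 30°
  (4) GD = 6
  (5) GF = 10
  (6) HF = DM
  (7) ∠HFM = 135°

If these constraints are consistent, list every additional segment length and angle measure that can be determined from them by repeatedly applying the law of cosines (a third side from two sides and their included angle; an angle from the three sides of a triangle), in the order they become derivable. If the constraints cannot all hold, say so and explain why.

The constraints are consistent. Derivable facts, in order:
After 1 step:
- MF ≈ 7.57
- ∠DFG = 15.56°
- ∠DGF = 137.87°
- ∠FDG = 26.56°
After 2 steps:
- MH ≈ 18.16
- ∠DFM = 52.48°
- ∠DMF = 97.52°
After 3 steps:
- ∠FHM = 17.14°
- ∠FMH = 27.86°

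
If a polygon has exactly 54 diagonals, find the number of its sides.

Using d = n(n - 3)/2, we solve 54 = n(n - 3)/2.
So n(n - 3) = 108.
Testing n = 12: 12 * 9 = 108 = 108. Correct.
The polygon has 12 sides.

12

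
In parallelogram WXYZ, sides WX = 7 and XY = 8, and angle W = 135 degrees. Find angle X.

In a parallelogram, consecutive angles are supplementary (sum to 180°).
angle X = 180 - angle W
angle X = 180 - 135
angle X = 45 degrees

45 degrees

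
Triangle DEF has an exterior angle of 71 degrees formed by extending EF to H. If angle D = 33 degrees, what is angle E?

By the exterior angle theorem: exterior angle = sum of remote interior angles.
71 = 33 + angle E
angle E = 71 - 33 = 38 degrees

38 degrees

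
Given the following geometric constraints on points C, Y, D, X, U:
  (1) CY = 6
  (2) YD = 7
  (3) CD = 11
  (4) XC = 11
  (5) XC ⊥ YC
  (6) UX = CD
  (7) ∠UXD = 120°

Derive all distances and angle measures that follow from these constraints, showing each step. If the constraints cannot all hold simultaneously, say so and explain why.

The constraints are consistent.

From the given relations:
  UX = CD = 11

Step 1: From YC = 6, CX = 11, and ∠YCX = 90°, by the law of cosines:
  YX² = YC² + CX² - 2·YC·CX·cos(90°) = 36 + 121 - 0 = 157
  YX = √157

Step 2: From CD = 11, CY = 6, DY = 7, by the inverse law of cosines:
  cos(∠DCY) = (CD² + CY² - DY²) / (2·CD·CY)
  ∠DCY = 35.1°

Step 3: From YC = 6, YD = 7, CD = 11, by the inverse law of cosines:
  cos(∠CYD) = (YC² + YD² - CD²) / (2·YC·YD)
  ∠CYD = 115.38°

Step 4: From DC = 11, DY = 7, CY = 6, by the inverse law of cosines:
  cos(∠CDY) = (DC² + DY² - CY²) / (2·DC·DY)
  ∠CDY = 29.53°

Step 5: From YC = 6, YX = √157, CX = 11, by the inverse law of cosines:
  cos(∠CYX) = (YC² + YX² - CX²) / (2·YC·YX)
  ∠CYX = 61.39°

Step 6: From XC = 11, XY = √157, CY = 6, by the inverse law of cosines:
  cos(∠CXY) = (XC² + XY² - CY²) / (2·XC·XY)
  ∠CXY = 28.61°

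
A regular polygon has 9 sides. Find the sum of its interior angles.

The sum of interior angles of an n-sided polygon is (n - 2) * 180.
For n = 9: (9 - 2) * 180 = 7 * 180 = 1260 degrees.

1260 degrees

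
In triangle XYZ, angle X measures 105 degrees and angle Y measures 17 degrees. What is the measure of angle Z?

Let angle Z = x. Then 105 + 17 + x = 180.
x = 180 - 122 = 58 degrees.

58 degrees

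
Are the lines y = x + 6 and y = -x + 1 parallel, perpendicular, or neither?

Slope of line 1: m1 = 1
Slope of line 2: m2 = -1
m1 * m2 = -1, so perpendicular.

Perpendicular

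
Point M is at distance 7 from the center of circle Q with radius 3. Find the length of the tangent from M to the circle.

Let T be the point of tangency. Then QT ⊥ MT (radius ⊥ tangent).
In right triangle QTM: QM² = QT² + MT²
7² = 3² + MT²
MT² = 40, MT = 2*sqrt(10)

2*sqrt(10)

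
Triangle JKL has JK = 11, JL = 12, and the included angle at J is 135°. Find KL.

By the law of cosines: KL^2 = JK^2 + JL^2 - 2*JK*JL*cos(J)
KL^2 = 11^2 + 12^2 - 2*11*12*cos(135°)
KL^2 = 121 + 144 - 264*(-sqrt(2)/2)
KL^2 = 132*sqrt(2) + 265
KL = sqrt(132*sqrt(2) + 265)

sqrt(132*sqrt(2) + 265)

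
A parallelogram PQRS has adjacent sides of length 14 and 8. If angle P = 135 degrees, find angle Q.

Opposite sides of a parallelogram are parallel, so consecutive angles form co-interior angles on a transversal.
Co-interior angles sum to 180°, giving angle Q = 180 - 135 = 45 degrees.

45 degrees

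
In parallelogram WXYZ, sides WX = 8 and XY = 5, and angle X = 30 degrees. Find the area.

Area = a * b * sin(theta)
Area = 8 * 5 * sin(30 degrees)
Area = 40 * 1/2
Area = 20

20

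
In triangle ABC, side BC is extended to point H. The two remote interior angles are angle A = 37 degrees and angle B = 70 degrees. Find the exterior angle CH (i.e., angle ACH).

Exterior angle = 37 + 70 = 107 degrees (exterior angle theorem).

107 degrees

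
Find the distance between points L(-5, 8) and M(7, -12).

d = sqrt((12)^2 + (-20)^2) = sqrt(544) = 4*sqrt(34)

4*sqrt(34)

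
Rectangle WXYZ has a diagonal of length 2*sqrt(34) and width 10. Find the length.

The diagonal of a rectangle forms a right triangle with the two sides.
Rearranging the Pythagorean theorem: missing side = sqrt(d^2 - known^2).
= sqrt(136 - 100) = sqrt(36) = 6.

6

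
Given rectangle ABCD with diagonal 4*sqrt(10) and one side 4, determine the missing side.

b = sqrt(d^2 - a^2) = sqrt(160 - 16) = sqrt(144) = 12

12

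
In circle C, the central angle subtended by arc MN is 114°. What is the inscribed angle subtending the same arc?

Inscribed angle = 114° / 2 = 57° (inscribed angle theorem).

57°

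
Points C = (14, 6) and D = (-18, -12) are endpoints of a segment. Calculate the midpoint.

The midpoint is the average of the coordinates:
x: (14 + -18)/2 = -2
y: (6 + -12)/2 = -3
Midpoint = (-2, -3)

(-2, -3)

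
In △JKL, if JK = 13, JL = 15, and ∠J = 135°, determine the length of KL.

When two sides and the included angle are known, the law of cosines gives the third side.
c^2 = a^2 + b^2 - 2ab cos(C) generalizes the Pythagorean theorem to non-right triangles.
Here: KL^2 = 169 + 225 - 390*(-sqrt(2)/2) = 195*sqrt(2) + 394
KL = sqrt(195*sqrt(2) + 394)

sqrt(195*sqrt(2) + 394)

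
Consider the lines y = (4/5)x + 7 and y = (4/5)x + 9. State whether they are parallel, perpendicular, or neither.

Slope of line 1: m1 = 4/5
Slope of line 2: m2 = 4/5
Since m1 = m2 = 4/5, the lines are parallel.

Parallel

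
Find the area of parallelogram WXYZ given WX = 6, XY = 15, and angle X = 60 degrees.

The area of a parallelogram equals the product of two adjacent sides times the sine of the included angle.
This is because the height equals 15 * sin(60°) = 15*sqrt(3)/2.
Area = 6 * 15*sqrt(3)/2 = 45*sqrt(3)

45*sqrt(3)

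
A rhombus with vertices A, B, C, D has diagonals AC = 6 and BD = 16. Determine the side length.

In a rhombus, the diagonals bisect each other perpendicularly, creating four congruent right triangles.
Each triangle has legs 3 (half of 6) and 8 (half of 16).
The hypotenuse of each right triangle is a side of the rhombus:
side = sqrt(3^2 + 8^2) = sqrt(73)

sqrt(73)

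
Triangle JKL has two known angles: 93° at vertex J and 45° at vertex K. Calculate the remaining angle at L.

Let angle L = x. Then 93 + 45 + x = 180.
x = 180 - 138 = 42 degrees.

42 degrees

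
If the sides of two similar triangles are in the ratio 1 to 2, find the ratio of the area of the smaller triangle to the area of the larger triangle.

Area ratio = (side ratio)^2 = (1/2)^2 = 1:4.

1:4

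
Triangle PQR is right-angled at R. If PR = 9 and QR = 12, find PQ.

By the Pythagorean theorem: PQ^2 = PR^2 + QR^2
PQ^2 = 9^2 + 12^2 = 81 + 144 = 225
PQ = sqrt(225) = 15

15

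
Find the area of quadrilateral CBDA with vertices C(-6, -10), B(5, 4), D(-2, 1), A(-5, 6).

Shoelace: sum of cross terms = 118, Area = (1/2)|118| = 59

59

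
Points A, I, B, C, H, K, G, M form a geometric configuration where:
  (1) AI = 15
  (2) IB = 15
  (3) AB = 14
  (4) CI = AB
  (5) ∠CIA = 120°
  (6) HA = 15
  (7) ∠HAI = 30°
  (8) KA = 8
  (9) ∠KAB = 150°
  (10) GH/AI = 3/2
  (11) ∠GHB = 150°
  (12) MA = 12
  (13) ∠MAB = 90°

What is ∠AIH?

Step 1: By the law of cosines on triangle IAH: IH² = 15² + 15² − 2·15·15·cos(30°) = 60.29, so IH ≈ 7.76.
Step 2: By the inverse law of cosines on triangle AIH: cos(∠AIH) = (15² + 7.76² − 15²) / (2·15·7.76) = 60.29/232.94 = 0.2588, so ∠AIH = 75°.

Therefore, the measure of angle ∠AIH = 75°.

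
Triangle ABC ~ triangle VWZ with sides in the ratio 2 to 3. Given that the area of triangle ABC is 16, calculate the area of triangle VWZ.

The ratio of areas of similar triangles = (side ratio)^2.
Side ratio = 2:3, so area ratio = 4:9.
Area of VWZ / Area of ABC = 9/4
Area of VWZ = 16 * 9/4 = 36

36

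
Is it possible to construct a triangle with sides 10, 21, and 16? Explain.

Yes.
The triangle inequality requires that the sum of any two sides exceeds the third.
Here 10 + 16 = 26 > 21, so the condition is met.

Yes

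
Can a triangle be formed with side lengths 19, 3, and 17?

Check all three triangle inequalities:
19 + 3 = 22 > 17 ✓
19 + 17 = 36 > 3 ✓
3 + 17 = 20 > 19 ✓
All conditions hold, so these sides form a valid triangle.

Yes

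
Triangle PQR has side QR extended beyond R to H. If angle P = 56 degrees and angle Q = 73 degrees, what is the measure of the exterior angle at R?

Exterior angle = 56 + 73 = 129 degrees (exterior angle theorem).

129 degrees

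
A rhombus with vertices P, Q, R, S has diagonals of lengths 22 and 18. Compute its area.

Area of a rhombus = (d1 * d2) / 2
Area = (22 * 18) / 2
Area = 396 / 2
Area = 198

198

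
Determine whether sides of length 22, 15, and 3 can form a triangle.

No.
The triangle inequality is violated: 15 + 3 = 18 ≤ 22.
These lengths cannot form a triangle.

No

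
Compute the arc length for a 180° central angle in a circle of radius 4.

The full circumference is 2πr = 2π(4) = 8*pi.
The arc spans 180° out of 360°, which is a fraction of 1/2.
Arc length = 8*pi × 1/2 = 4*pi.

4*pi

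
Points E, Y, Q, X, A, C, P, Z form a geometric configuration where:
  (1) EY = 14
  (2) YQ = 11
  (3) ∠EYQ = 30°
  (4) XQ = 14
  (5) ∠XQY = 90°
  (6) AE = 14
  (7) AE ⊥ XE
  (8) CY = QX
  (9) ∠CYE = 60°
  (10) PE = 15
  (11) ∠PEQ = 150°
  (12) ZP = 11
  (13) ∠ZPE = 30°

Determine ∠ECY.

From the given relations: CY = QX = 14.
Step 1: By the law of cosines on triangle CYE: CE² = 14² + 14² − 2·14·14·cos(60°) = 196, so CE = 14.
Step 2: By the inverse law of cosines on triangle ECY: cos(∠ECY) = (14² + 14² − 14²) / (2·14·14) = 196/392 = 0.5, so ∠ECY = 60°.

Therefore, the measure of angle ∠ECY = 60°.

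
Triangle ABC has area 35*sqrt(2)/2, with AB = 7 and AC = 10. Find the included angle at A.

From the SAS area formula Area = (1/2)ab sin(C), rearranging gives sin(C) = 2*Area/(ab).
sin(C) = 2 * 35*sqrt(2)/2 / (70) = sqrt(2)/2.
Therefore C = arcsin(sqrt(2)/2) = 45°.
Since sin(180° - C) = sin(C), the obtuse angle 135° gives the same area, so C = 45° or C = 135°.

45° or 135°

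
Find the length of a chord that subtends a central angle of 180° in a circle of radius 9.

Drop a perpendicular from the center to the chord, bisecting both the chord and the central angle.
Each half-chord = r sin(θ/2) = 9 sin(90°).
The full chord = 2 × 9 × sin(90°) = 18.

18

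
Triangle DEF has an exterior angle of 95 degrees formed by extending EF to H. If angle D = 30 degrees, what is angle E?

angle E = 95 - 30 = 65 degrees (exterior angle theorem).

65 degrees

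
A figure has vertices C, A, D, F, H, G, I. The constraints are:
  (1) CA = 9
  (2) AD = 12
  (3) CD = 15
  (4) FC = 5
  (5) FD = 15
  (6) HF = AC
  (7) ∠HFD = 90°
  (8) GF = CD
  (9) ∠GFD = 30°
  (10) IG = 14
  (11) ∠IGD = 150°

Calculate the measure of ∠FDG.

From the given relations: GF = CD = 15.
Step 1: By the law of cosines on triangle DFG: DG² = 15² + 15² − 2·15·15·cos(30°) = 60.29, so DG ≈ 7.76.
Step 2: By the inverse law of cosines on triangle FDG: cos(∠FDG) = (15² + 7.76² − 15²) / (2·15·7.76) = 60.29/232.94 = 0.2588, so ∠FDG = 75°.

Therefore, the measure of angle ∠FDG = 75°.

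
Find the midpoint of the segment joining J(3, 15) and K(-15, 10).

M = ((x₁ + x₂)/2, (y₁ + y₂)/2)
= ((3 + -15)/2, (15 + 10)/2)
= (-12/2, 25/2) = (-6, 25/2)

(-6, 25/2)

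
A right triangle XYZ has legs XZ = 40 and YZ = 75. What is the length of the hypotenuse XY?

By the Pythagorean theorem: XY^2 = XZ^2 + YZ^2
XY^2 = 40^2 + 75^2 = 1600 + 5625 = 7225
XY = sqrt(7225) = 85

85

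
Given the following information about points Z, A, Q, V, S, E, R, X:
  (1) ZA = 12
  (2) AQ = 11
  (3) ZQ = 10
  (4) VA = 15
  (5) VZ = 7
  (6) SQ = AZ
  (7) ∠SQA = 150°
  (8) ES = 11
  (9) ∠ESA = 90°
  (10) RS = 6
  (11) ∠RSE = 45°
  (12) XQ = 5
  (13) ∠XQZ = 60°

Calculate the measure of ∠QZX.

Step 1: By the law of cosines on triangle ZQX: ZX² = 10² + 5² − 2·10·5·cos(60°) = 75, so ZX = 5·√3.
Step 2: By the inverse law of cosines on triangle QZX: cos(∠QZX) = (10² + (5·√3)² − 5²) / (2·10·5·√3) = 150/173.21 = 0.866, so ∠QZX = 30°.

Therefore, the measure of angle ∠QZX = 30°.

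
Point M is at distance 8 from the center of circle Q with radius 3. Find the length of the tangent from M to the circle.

tangent = √(d² - r²) = √(8² - 3²) = √(64 - 9) = √55 = sqrt(55)

sqrt(55)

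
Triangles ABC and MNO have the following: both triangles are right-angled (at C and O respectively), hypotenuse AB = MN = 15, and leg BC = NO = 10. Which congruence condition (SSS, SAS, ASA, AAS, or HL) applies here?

Consider the given information: both triangles are right-angled (at C and O respectively), hypotenuse AB = MN = 15, and leg BC = NO = 10
This is not SSS or ASA: SSS requires all three pairs of sides, but we don't have that. ASA requires two angles and the side between them.
The correct criterion is HL. The hypotenuse and one leg of two right triangles are equal (Hypotenuse-Leg).

HL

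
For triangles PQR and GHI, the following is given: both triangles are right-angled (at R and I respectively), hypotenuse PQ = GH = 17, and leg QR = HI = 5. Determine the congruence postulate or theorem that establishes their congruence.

The given information matches HL: The hypotenuse and one leg of two right triangles are equal (Hypotenuse-Leg).

HL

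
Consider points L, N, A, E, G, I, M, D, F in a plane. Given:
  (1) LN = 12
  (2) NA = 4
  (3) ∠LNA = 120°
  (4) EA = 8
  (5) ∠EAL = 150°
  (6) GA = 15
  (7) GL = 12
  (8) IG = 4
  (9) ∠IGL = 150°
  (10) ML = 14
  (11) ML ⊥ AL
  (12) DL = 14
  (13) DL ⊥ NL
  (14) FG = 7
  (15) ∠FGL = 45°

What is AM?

Step 1: By the law of cosines on triangle LNA: LA² = 12² + 4² − 2·12·4·cos(120°) = 208, so LA = 4·√13.
Step 2: By the law of cosines on triangle ALM: AM² = (4·√13)² + 14² − 2·4·√13·14·cos(90°) = 404, so AM = 2·√101.

Therefore, the length of AM = 2·√101.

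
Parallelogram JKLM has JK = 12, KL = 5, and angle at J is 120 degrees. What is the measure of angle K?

Opposite sides of a parallelogram are parallel, so consecutive angles form co-interior angles on a transversal.
Co-interior angles sum to 180°, giving angle K = 180 - 120 = 60 degrees.

60 degrees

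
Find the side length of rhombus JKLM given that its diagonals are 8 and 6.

Half-diagonals are 4 and 3. side = sqrt(4^2 + 3^2) = sqrt(25) = 5

5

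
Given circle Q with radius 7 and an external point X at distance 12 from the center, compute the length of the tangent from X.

The tangent, radius, and line from the external point to the center form a right triangle.
The right angle is where the tangent meets the radius.
By the Pythagorean theorem: tangent² + 7² = 12²
tangent² = 144 - 49 = 95
tangent = sqrt(95)

sqrt(95)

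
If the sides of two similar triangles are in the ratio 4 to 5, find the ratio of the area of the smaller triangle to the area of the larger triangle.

Area scales with the square of linear dimensions. If every length is multiplied by 4/5, then the area is multiplied by (4/5)^2 = 16/25.
The area ratio is 16:25.

16:25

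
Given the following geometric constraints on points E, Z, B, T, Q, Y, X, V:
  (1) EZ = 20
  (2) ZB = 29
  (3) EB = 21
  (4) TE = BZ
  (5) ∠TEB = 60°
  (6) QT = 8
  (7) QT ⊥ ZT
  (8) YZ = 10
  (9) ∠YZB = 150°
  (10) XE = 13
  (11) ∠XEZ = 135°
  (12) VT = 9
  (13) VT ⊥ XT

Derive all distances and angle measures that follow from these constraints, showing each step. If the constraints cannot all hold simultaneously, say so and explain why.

The constraints are consistent.

From the given relations:
  TE = BZ = 29

Step 1: From ZE = 20, EX = 13, and ∠ZEX = 135°, by the law of cosines:
  ZX² = ZE² + EX² - 2·ZE·EX·cos(135°) = 400 + 169 + 367.7 = 936.7
  ZX ≈ 30.61

Step 2: From BE = 21, ET = 29, and ∠BET = 60°, by the law of cosines:
  BT² = BE² + ET² - 2·BE·ET·cos(60°) = 441 + 841 - 609 = 673
  BT ≈ 25.94

Step 3: From BZ = 29, ZY = 10, and ∠BZY = 150°, by the law of cosines:
  BY² = BZ² + ZY² - 2·BZ·ZY·cos(150°) = 841 + 100 + 502.3 = 1443
  BY ≈ 37.99

Step 4: From EB = 21, EZ = 20, BZ = 29, by the inverse law of cosines:
  cos(∠BEZ) = (EB² + EZ² - BZ²) / (2·EB·EZ)
  ∠BEZ = 90°

Step 5: From ZB = 29, ZE = 20, BE = 21, by the inverse law of cosines:
  cos(∠BZE) = (ZB² + ZE² - BE²) / (2·ZB·ZE)
  ∠BZE = 46.4°

Step 6: From BE = 21, BZ = 29, EZ = 20, by the inverse law of cosines:
  cos(∠EBZ) = (BE² + BZ² - EZ²) / (2·BE·BZ)
  ∠EBZ = 43.6°

Step 7: From ZE = 20, ZX = 30.61, EX = 13, by the inverse law of cosines:
  cos(∠EZX) = (ZE² + ZX² - EX²) / (2·ZE·ZX)
  ∠EZX = 17.48°

Step 8: From BE = 21, BT = 25.94, ET = 29, by the inverse law of cosines:
  cos(∠EBT) = (BE² + BT² - ET²) / (2·BE·BT)
  ∠EBT = 75.49°

Step 9: From BY = 37.99, BZ = 29, YZ = 10, by the inverse law of cosines:
  cos(∠YBZ) = (BY² + BZ² - YZ²) / (2·BY·BZ)
  ∠YBZ = 7.56°

Step 10: From TB = 25.94, TE = 29, BE = 21, by the inverse law of cosines:
  cos(∠BTE) = (TB² + TE² - BE²) / (2·TB·TE)
  ∠BTE = 44.51°

Step 11: From YB = 37.99, YZ = 10, BZ = 29, by the inverse law of cosines:
  cos(∠BYZ) = (YB² + YZ² - BZ²) / (2·YB·YZ)
  ∠BYZ = 22.44°

Step 12: From XE = 13, XZ = 30.61, EZ = 20, by the inverse law of cosines:
  cos(∠EXZ) = (XE² + XZ² - EZ²) / (2·XE·XZ)
  ∠EXZ = 27.52°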